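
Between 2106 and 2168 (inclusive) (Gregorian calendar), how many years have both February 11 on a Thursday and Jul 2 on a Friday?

7

Check each year's weekday for February 11 and Jul 2:
  2106: Thu/Fri ✓  2107: Fri/Sat  2108: Sat/Mon  2109: Mon/Tue  2110: Tue/Wed  2111: Wed/Thu  2112: Thu/Sat  2113: Sat/Sun  2114: Sun/Mon  2115: Mon/Tue  2116: Tue/Thu  2117: Thu/Fri ✓  2118: Fri/Sat  2119: Sat/Sun  …(35 more)…  2155: Tue/Wed  2156: Wed/Fri  2157: Fri/Sat  2158: Sat/Sun  2159: Sun/Mon  2160: Mon/Wed  2161: Wed/Thu  2162: Thu/Fri ✓  2163: Fri/Sat  2164: Sat/Mon  2165: Mon/Tue  2166: Tue/Wed  2167: Wed/Thu  2168: Thu/Sat
Both conditions hold in: 2106, 2117, 2123, 2134, 2145, 2151, 2162 — 7.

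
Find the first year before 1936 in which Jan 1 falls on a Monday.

1934

Jan 1 advances by 2 weekdays after a leap year and by 1 after a common year.
1936: Jan 1 is Wednesday (leap).
1935: Tuesday
1934: Monday
1934 begins on a Monday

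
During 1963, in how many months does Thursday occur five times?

A month of length L has five Thursdays iff its first Thursday is on day ≤ L−28 (so day 1–3 in a 31-day month, 1–2 in a 30-day month, day 1 in a leap February).
Checking each month of 1963: Jan starts Tue (31d) ✓; Feb starts Fri (28d); Mar starts Fri (31d); Apr starts Mon (30d); May starts Wed (31d) ✓; Jun starts Sat (30d); Jul starts Mon (31d); Aug starts Thu (31d) ✓; Sep starts Sun (30d); Oct starts Tue (31d) ✓; Nov starts Fri (30d); Dec starts Sun (31d).
Five-Thursday months: January, May, August, October → 4.

4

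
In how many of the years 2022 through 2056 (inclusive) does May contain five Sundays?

15

May has 31 days; it has five Sundays when Sunday falls among the first (month-length − 28) days — i.e. when May 1 is one of Sunday/Saturday/Friday.
May 1 by year: 2022:Sun✓ 2023:Mon 2024:Wed 2025:Thu 2026:Fri✓ 2027:Sat✓ 2028:Mon 2029:Tue 2030:Wed 2031:Thu 2032:Sat✓ 2033:Sun✓ 2034:Mon 2035:Tue 2036:Thu …(5 more)… 2042:Thu 2043:Fri✓ 2044:Sun✓ 2045:Mon 2046:Tue 2047:Wed 2048:Fri✓ 2049:Sat✓ 2050:Sun✓ 2051:Mon 2052:Wed 2053:Thu 2054:Fri✓ 2055:Sat✓ 2056:Mon
Years with five Sundays: 2022, 2026, 2027, 2032, 2033, 2037, 2038, 2039, 2043, 2044, 2048, 2049, 2050, 2054, 2055 → 15.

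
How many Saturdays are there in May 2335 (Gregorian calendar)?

May 2335 has 31 days and begins on Wednesday.
The first Saturday is May 4.
Saturdays fall on 4, 11, 18, 25 — that's 4.

4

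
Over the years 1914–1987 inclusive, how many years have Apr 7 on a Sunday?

Track Apr 7's weekday year by year (advancing +1, or +2 across a Feb 29):
  1914: Tue  1915: Wed (+1)  1916: Fri (+2)  1917: Sat (+1)  1918: Sun (+1) ✓
  1919: Mon (+1)  1920: Wed (+2)  1921: Thu (+1)  1922: Fri (+1)  1923: Sat (+1)
  1924: Mon (+2)  1925: Tue (+1)  1926: Wed (+1)  1927: Thu (+1)  … (46 more years) …
  1974: Sun (+1) ✓  1975: Mon (+1)  1976: Wed (+2)  1977: Thu (+1)  1978: Fri (+1)
  1979: Sat (+1)  1980: Mon (+2)  1981: Tue (+1)  1982: Wed (+1)  1983: Thu (+1)
  1984: Sat (+2)  1985: Sun (+1) ✓  1986: Mon (+1)  1987: Tue (+1)
Sunday years: 1918, 1929, 1935, 1940, 1946, 1957, 1963, 1968, 1974, 1985 — 10 in total.

10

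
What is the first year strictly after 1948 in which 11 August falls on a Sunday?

From one year to the next, a fixed date's weekday advances by 1, or by 2 when a Feb 29 lies between the two dates.
1948: August 11 is Wednesday.
1949: Thursday (+1)
1950: Friday (+1)
1951: Saturday (+1)
1952: Monday (+2)
1953: Tuesday (+1)
1954: Wednesday (+1)
1955: Thursday (+1)
1956: Saturday (+2)
1957: Sunday (+1)
11 August falls on a Sunday in 1957.

1957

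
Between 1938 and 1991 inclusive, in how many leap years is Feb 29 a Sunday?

2

Leap years in 1938–1991: 13 of them.
Feb 29 weekday advances by 5 (mod 7) from one leap year to the next four years later (or differs when a century non-leap intervenes).
Leap-day weekdays: 1940:Thu 1944:Tue 1948:Sun✓ 1952:Fri 1956:Wed 1960:Mon 1964:Sat 1968:Thu 1972:Tue 1976:Sun✓ 1980:Fri 1984:Wed 1988:Mon
Sunday: 1948, 1976 → 2.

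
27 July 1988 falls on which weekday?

January 1, 1988 is a Friday.
July 27 is day 209 of the year, i.e. 208 days after Jan 1.
208 mod 7 = 5, so advance 5 weekdays from Friday: Wednesday.

Wednesday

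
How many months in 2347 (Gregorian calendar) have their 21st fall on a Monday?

Check the 21st of each month of 2347: Jan 21: Tue, Feb 21: Fri, Mar 21: Fri, Apr 21: Mon, May 21: Wed, Jun 21: Sat, Jul 21: Mon, Aug 21: Thu, Sep 21: Sun, Oct 21: Tue, Nov 21: Fri, Dec 21: Sun.
Monday occurs in April, July — 2 months.

2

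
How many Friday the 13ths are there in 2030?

Check the 13th of each month of 2030: Jan 13: Sun, Feb 13: Wed, Mar 13: Wed, Apr 13: Sat, May 13: Mon, Jun 13: Thu, Jul 13: Sat, Aug 13: Tue, Sep 13: Fri, Oct 13: Sun, Nov 13: Wed, Dec 13: Fri.
Friday occurs in September, December — 2 months.

2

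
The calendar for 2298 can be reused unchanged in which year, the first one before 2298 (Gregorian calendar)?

2287

Two years share a calendar iff Jan 1 falls on the same weekday and both are leap or both are common. 2298: Jan 1 is Saturday, common year.
2297: Jan 1 Friday, common
2296: Jan 1 Wednesday, leap
2295: Jan 1 Tuesday, common
2294: Jan 1 Monday, common
2293: Jan 1 Sunday, common
2292: Jan 1 Friday, leap
2291: Jan 1 Thursday, common
2290: Jan 1 Wednesday, common
2289: Jan 1 Tuesday, common
2288: Jan 1 Sunday, leap
2287: Jan 1 Saturday, common
2287 matches on both conditions.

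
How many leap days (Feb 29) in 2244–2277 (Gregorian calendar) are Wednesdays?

1

Leap years in 2244–2277: 9 of them.
Feb 29 weekday advances by 5 (mod 7) from one leap year to the next four years later (or differs when a century non-leap intervenes).
Leap-day weekdays: 2244:Thu 2248:Tue 2252:Sun 2256:Fri 2260:Wed✓ 2264:Mon 2268:Sat 2272:Thu 2276:Tue
Wednesday: 2260 → 1.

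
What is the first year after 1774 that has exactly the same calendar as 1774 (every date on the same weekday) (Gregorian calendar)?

Two years share a calendar iff Jan 1 falls on the same weekday and both are leap or both are common. 1774: Jan 1 is Saturday, common year.
1775: Jan 1 Sunday, common
1776: Jan 1 Monday, leap
1777: Jan 1 Wednesday, common
1778: Jan 1 Thursday, common
1779: Jan 1 Friday, common
1780: Jan 1 Saturday, leap
1781: Jan 1 Monday, common
1782: Jan 1 Tuesday, common
1783: Jan 1 Wednesday, common
1784: Jan 1 Thursday, leap
1785: Jan 1 Saturday, common
1785 matches on both conditions.

1785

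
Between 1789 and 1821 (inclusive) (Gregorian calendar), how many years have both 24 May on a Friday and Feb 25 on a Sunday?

Check each year's weekday for 24 May and Feb 25:
  1789: Sun/Wed  1790: Mon/Thu  1791: Tue/Fri  1792: Thu/Sat  1793: Fri/Mon  1794: Sat/Tue  1795: Sun/Wed  1796: Tue/Thu  1797: Wed/Sat  1798: Thu/Sun  1799: Fri/Mon  1800: Sat/Tue  1801: Sun/Wed  1802: Mon/Thu  …(5 more)…  1808: Tue/Thu  1809: Wed/Sat  1810: Thu/Sun  1811: Fri/Mon  1812: Sun/Tue  1813: Mon/Thu  1814: Tue/Fri  1815: Wed/Sat  1816: Fri/Sun ✓  1817: Sat/Tue  1818: Sun/Wed  1819: Mon/Thu  1820: Wed/Fri  1821: Thu/Sun
Both conditions hold in: 1816 — 1.

1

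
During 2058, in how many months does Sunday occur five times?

A month of length L has five Sundays iff its first Sunday is on day ≤ L−28 (so day 1–3 in a 31-day month, 1–2 in a 30-day month, day 1 in a leap February).
Checking each month of 2058: Jan starts Tue (31d); Feb starts Fri (28d); Mar starts Fri (31d) ✓; Apr starts Mon (30d); May starts Wed (31d); Jun starts Sat (30d) ✓; Jul starts Mon (31d); Aug starts Thu (31d); Sep starts Sun (30d) ✓; Oct starts Tue (31d); Nov starts Fri (30d); Dec starts Sun (31d) ✓.
Five-Sunday months: March, June, September, December → 4.

4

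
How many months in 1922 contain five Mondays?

4

A month of length L has five Mondays iff its first Monday is on day ≤ L−28 (so day 1–3 in a 31-day month, 1–2 in a 30-day month, day 1 in a leap February).
Checking each month of 1922: Jan starts Sun (31d) ✓; Feb starts Wed (28d); Mar starts Wed (31d); Apr starts Sat (30d); May starts Mon (31d) ✓; Jun starts Thu (30d); Jul starts Sat (31d) ✓; Aug starts Tue (31d); Sep starts Fri (30d); Oct starts Sun (31d) ✓; Nov starts Wed (30d); Dec starts Fri (31d).
Five-Monday months: January, May, July, October → 4.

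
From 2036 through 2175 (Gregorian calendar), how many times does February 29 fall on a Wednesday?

Leap years in 2036–2175: 34 of them.
Feb 29 weekday advances by 5 (mod 7) from one leap year to the next four years later (or differs when a century non-leap intervenes).
Leap-day weekdays: 2036:Fri 2040:Wed✓ 2044:Mon 2048:Sat 2052:Thu 2056:Tue 2060:Sun 2064:Fri 2068:Wed✓ 2072:Mon 2076:Sat 2080:Thu 2084:Tue …(8 more)… 2124:Tue 2128:Sun 2132:Fri 2136:Wed✓ 2140:Mon 2144:Sat 2148:Thu 2152:Tue 2156:Sun 2160:Fri 2164:Wed✓ 2168:Mon 2172:Sat
Wednesday: 2040, 2068, 2096, 2108, 2136, 2164 → 6.

6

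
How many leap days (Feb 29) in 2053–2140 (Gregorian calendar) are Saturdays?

Leap years in 2053–2140: 21 of them.
Feb 29 weekday advances by 5 (mod 7) from one leap year to the next four years later (or differs when a century non-leap intervenes).
Leap-day weekdays: 2056:Tue 2060:Sun 2064:Fri 2068:Wed 2072:Mon 2076:Sat✓ 2080:Thu 2084:Tue 2088:Sun 2092:Fri 2096:Wed 2104:Fri 2108:Wed 2112:Mon 2116:Sat✓ 2120:Thu 2124:Tue 2128:Sun 2132:Fri 2136:Wed 2140:Mon
Saturday: 2076, 2116 → 2.

2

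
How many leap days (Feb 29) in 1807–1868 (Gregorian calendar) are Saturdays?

Leap years in 1807–1868: 16 of them.
Feb 29 weekday advances by 5 (mod 7) from one leap year to the next four years later (or differs when a century non-leap intervenes).
Leap-day weekdays: 1808:Mon 1812:Sat✓ 1816:Thu 1820:Tue 1824:Sun 1828:Fri 1832:Wed 1836:Mon 1840:Sat✓ 1844:Thu 1848:Tue 1852:Sun 1856:Fri 1860:Wed 1864:Mon 1868:Sat✓
Saturday: 1812, 1840, 1868 → 3.

3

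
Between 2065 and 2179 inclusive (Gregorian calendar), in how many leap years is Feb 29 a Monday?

4

Leap years in 2065–2179: 27 of them.
Feb 29 weekday advances by 5 (mod 7) from one leap year to the next four years later (or differs when a century non-leap intervenes).
Leap-day weekdays: 2068:Wed 2072:Mon✓ 2076:Sat 2080:Thu 2084:Tue 2088:Sun 2092:Fri 2096:Wed 2104:Fri 2108:Wed 2112:Mon✓ 2116:Sat 2120:Thu 2124:Tue 2128:Sun 2132:Fri 2136:Wed 2140:Mon✓ 2144:Sat 2148:Thu 2152:Tue 2156:Sun 2160:Fri 2164:Wed 2168:Mon✓ 2172:Sat 2176:Thu
Monday: 2072, 2112, 2140, 2168 → 4.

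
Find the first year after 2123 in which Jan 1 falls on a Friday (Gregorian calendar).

Jan 1 advances by 2 weekdays after a leap year and by 1 after a common year.
2123: Jan 1 is Friday.
2124: Saturday (leap)
2125: Monday
2126: Tuesday
2127: Wednesday
2128: Thursday (leap)
2129: Saturday
2130: Sunday
2131: Monday
2132: Tuesday (leap)
2133: Thursday
2134: Friday
2134 begins on a Friday

2134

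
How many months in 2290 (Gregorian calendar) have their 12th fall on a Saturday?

Check the 12th of each month of 2290: Jan 12: Sun, Feb 12: Wed, Mar 12: Wed, Apr 12: Sat, May 12: Mon, Jun 12: Thu, Jul 12: Sat, Aug 12: Tue, Sep 12: Fri, Oct 12: Sun, Nov 12: Wed, Dec 12: Fri.
Saturday occurs in April, July — 2 months.

2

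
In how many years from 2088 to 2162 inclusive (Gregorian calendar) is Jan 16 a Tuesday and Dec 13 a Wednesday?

Check each year's weekday for Jan 16 and Dec 13:
  2088: Fri/Mon  2089: Sun/Tue  2090: Mon/Wed  2091: Tue/Thu  2092: Wed/Sat  2093: Fri/Sun  2094: Sat/Mon  2095: Sun/Tue  2096: Mon/Thu  2097: Wed/Fri  2098: Thu/Sat  2099: Fri/Sun  2100: Sat/Mon  2101: Sun/Tue  …(47 more)…  2149: Thu/Sat  2150: Fri/Sun  2151: Sat/Mon  2152: Sun/Wed  2153: Tue/Thu  2154: Wed/Fri  2155: Thu/Sat  2156: Fri/Mon  2157: Sun/Tue  2158: Mon/Wed  2159: Tue/Thu  2160: Wed/Sat  2161: Fri/Sun  2162: Sat/Mon
Both conditions hold in: no year — 0.

0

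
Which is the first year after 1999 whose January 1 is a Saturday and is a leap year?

Jan 1 advances by 2 weekdays after a leap year and by 1 after a common year.
1999: Jan 1 is Friday.
2000: Saturday (leap)
2000 begins on a Saturday and is a leap year.

2000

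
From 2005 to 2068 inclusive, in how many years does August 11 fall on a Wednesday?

Track August 11's weekday year by year (advancing +1, or +2 across a Feb 29):
  2005: Thu  2006: Fri (+1)  2007: Sat (+1)  2008: Mon (+2)  2009: Tue (+1)
  2010: Wed (+1) ✓  2011: Thu (+1)  2012: Sat (+2)  2013: Sun (+1)  2014: Mon (+1)
  2015: Tue (+1)  2016: Thu (+2)  2017: Fri (+1)  2018: Sat (+1)  … (36 more years) …
  2055: Wed (+1) ✓  2056: Fri (+2)  2057: Sat (+1)  2058: Sun (+1)  2059: Mon (+1)
  2060: Wed (+2) ✓  2061: Thu (+1)  2062: Fri (+1)  2063: Sat (+1)  2064: Mon (+2)
  2065: Tue (+1)  2066: Wed (+1) ✓  2067: Thu (+1)  2068: Sat (+2)
Wednesday years: 2010, 2021, 2027, 2032, 2038, 2049, 2055, 2060, 2066 — 9 in total.

9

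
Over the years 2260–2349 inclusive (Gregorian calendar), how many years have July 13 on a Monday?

13

Track July 13's weekday year by year (advancing +1, or +2 across a Feb 29):
  2260: Fri  2261: Sat (+1)  2262: Sun (+1)  2263: Mon (+1) ✓  2264: Wed (+2)
  2265: Thu (+1)  2266: Fri (+1)  2267: Sat (+1)  2268: Mon (+2) ✓  2269: Tue (+1)
  2270: Wed (+1)  2271: Thu (+1)  2272: Sat (+2)  2273: Sun (+1)  … (62 more years) …
  2336: Mon (+2) ✓  2337: Tue (+1)  2338: Wed (+1)  2339: Thu (+1)  2340: Sat (+2)
  2341: Sun (+1)  2342: Mon (+1) ✓  2343: Tue (+1)  2344: Thu (+2)  2345: Fri (+1)
  2346: Sat (+1)  2347: Sun (+1)  2348: Tue (+2)  2349: Wed (+1)
Monday years: 2263, 2268, 2274, 2285, 2291, 2296, 2303, 2308, 2314, 2325, 2331, 2336, 2342 — 13 in total.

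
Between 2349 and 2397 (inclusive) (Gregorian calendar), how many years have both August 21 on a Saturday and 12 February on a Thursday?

1

Check each year's weekday for August 21 and 12 February:
  2349: Sun/Sat  2350: Mon/Sun  2351: Tue/Mon  2352: Thu/Tue  2353: Fri/Thu  2354: Sat/Fri  2355: Sun/Sat  2356: Tue/Sun  2357: Wed/Tue  2358: Thu/Wed  2359: Fri/Thu  2360: Sun/Fri  2361: Mon/Sun  2362: Tue/Mon  …(21 more)…  2384: Tue/Sun  2385: Wed/Tue  2386: Thu/Wed  2387: Fri/Thu  2388: Sun/Fri  2389: Mon/Sun  2390: Tue/Mon  2391: Wed/Tue  2392: Fri/Wed  2393: Sat/Fri  2394: Sun/Sat  2395: Mon/Sun  2396: Wed/Mon  2397: Thu/Wed
Both conditions hold in: 2376 — 1.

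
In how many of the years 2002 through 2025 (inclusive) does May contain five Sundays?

10

May has 31 days; it has five Sundays when Sunday falls among the first (month-length − 28) days — i.e. when May 1 is one of Sunday/Saturday/Friday.
May 1 by year: 2002:Wed 2003:Thu 2004:Sat✓ 2005:Sun✓ 2006:Mon 2007:Tue 2008:Thu 2009:Fri✓ 2010:Sat✓ 2011:Sun✓ 2012:Tue 2013:Wed 2014:Thu 2015:Fri✓ 2016:Sun✓ 2017:Mon 2018:Tue 2019:Wed 2020:Fri✓ 2021:Sat✓ 2022:Sun✓ 2023:Mon 2024:Wed 2025:Thu
Years with five Sundays: 2004, 2005, 2009, 2010, 2011, 2015, 2016, 2020, 2021, 2022 → 10.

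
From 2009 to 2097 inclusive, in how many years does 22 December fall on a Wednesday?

13

Track 22 December's weekday year by year (advancing +1, or +2 across a Feb 29):
  2009: Tue  2010: Wed (+1) ✓  2011: Thu (+1)  2012: Sat (+2)  2013: Sun (+1)
  2014: Mon (+1)  2015: Tue (+1)  2016: Thu (+2)  2017: Fri (+1)  2018: Sat (+1)
  2019: Sun (+1)  2020: Tue (+2)  2021: Wed (+1) ✓  2022: Thu (+1)  … (61 more years) …
  2084: Fri (+2)  2085: Sat (+1)  2086: Sun (+1)  2087: Mon (+1)  2088: Wed (+2) ✓
  2089: Thu (+1)  2090: Fri (+1)  2091: Sat (+1)  2092: Mon (+2)  2093: Tue (+1)
  2094: Wed (+1) ✓  2095: Thu (+1)  2096: Sat (+2)  2097: Sun (+1)
Wednesday years: 2010, 2021, 2027, 2032, 2038, 2049, 2055, 2060, 2066, 2077, 2083, 2088, 2094 — 13 in total.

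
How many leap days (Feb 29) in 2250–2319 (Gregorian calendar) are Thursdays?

Leap years in 2250–2319: 16 of them.
Feb 29 weekday advances by 5 (mod 7) from one leap year to the next four years later (or differs when a century non-leap intervenes).
Leap-day weekdays: 2252:Sun 2256:Fri 2260:Wed 2264:Mon 2268:Sat 2272:Thu✓ 2276:Tue 2280:Sun 2284:Fri 2288:Wed 2292:Mon 2296:Sat 2304:Mon 2308:Sat 2312:Thu✓ 2316:Tue
Thursday: 2272, 2312 → 2.

2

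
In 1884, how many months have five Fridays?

4

A month of length L has five Fridays iff its first Friday is on day ≤ L−28 (so day 1–3 in a 31-day month, 1–2 in a 30-day month, day 1 in a leap February).
Checking each month of 1884: Jan starts Tue (31d); Feb starts Fri (29d) ✓; Mar starts Sat (31d); Apr starts Tue (30d); May starts Thu (31d) ✓; Jun starts Sun (30d); Jul starts Tue (31d); Aug starts Fri (31d) ✓; Sep starts Mon (30d); Oct starts Wed (31d) ✓; Nov starts Sat (30d); Dec starts Mon (31d).
Five-Friday months: February, May, August, October → 4.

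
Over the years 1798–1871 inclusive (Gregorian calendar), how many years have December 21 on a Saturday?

Track December 21's weekday year by year (advancing +1, or +2 across a Feb 29):
  1798: Fri  1799: Sat (+1) ✓  1800: Sun (+1)  1801: Mon (+1)  1802: Tue (+1)
  1803: Wed (+1)  1804: Fri (+2)  1805: Sat (+1) ✓  1806: Sun (+1)  1807: Mon (+1)
  1808: Wed (+2)  1809: Thu (+1)  1810: Fri (+1)  1811: Sat (+1) ✓  … (46 more years) …
  1858: Tue (+1)  1859: Wed (+1)  1860: Fri (+2)  1861: Sat (+1) ✓  1862: Sun (+1)
  1863: Mon (+1)  1864: Wed (+2)  1865: Thu (+1)  1866: Fri (+1)  1867: Sat (+1) ✓
  1868: Mon (+2)  1869: Tue (+1)  1870: Wed (+1)  1871: Thu (+1)
Saturday years: 1799, 1805, 1811, 1816, 1822, 1833, 1839, 1844, 1850, 1861, 1867 — 11 in total.

11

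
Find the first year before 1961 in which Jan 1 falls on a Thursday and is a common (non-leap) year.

1959

Jan 1 advances by 2 weekdays after a leap year and by 1 after a common year.
1961: Jan 1 is Sunday.
1960: Friday (leap)
1959: Thursday
1959 begins on a Thursday and is a common year.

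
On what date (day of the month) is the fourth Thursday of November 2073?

23

November 1, 2073 is a Wednesday, so the first Thursday is the 2nd.
The fourth Thursday is 2 + 21 = 23.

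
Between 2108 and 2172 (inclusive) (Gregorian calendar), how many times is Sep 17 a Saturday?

9

Track Sep 17's weekday year by year (advancing +1, or +2 across a Feb 29):
  2108: Mon  2109: Tue (+1)  2110: Wed (+1)  2111: Thu (+1)  2112: Sat (+2) ✓
  2113: Sun (+1)  2114: Mon (+1)  2115: Tue (+1)  2116: Thu (+2)  2117: Fri (+1)
  2118: Sat (+1) ✓  2119: Sun (+1)  2120: Tue (+2)  2121: Wed (+1)  … (37 more years) …
  2159: Mon (+1)  2160: Wed (+2)  2161: Thu (+1)  2162: Fri (+1)  2163: Sat (+1) ✓
  2164: Mon (+2)  2165: Tue (+1)  2166: Wed (+1)  2167: Thu (+1)  2168: Sat (+2) ✓
  2169: Sun (+1)  2170: Mon (+1)  2171: Tue (+1)  2172: Thu (+2)
Saturday years: 2112, 2118, 2129, 2135, 2140, 2146, 2157, 2163, 2168 — 9 in total.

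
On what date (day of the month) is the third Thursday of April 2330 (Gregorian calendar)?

April 1, 2330 is a Tuesday, so the first Thursday is the 3rd.
The third Thursday is 3 + 14 = 17.

17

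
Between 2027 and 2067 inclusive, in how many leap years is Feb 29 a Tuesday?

2

Leap years in 2027–2067: 10 of them.
Feb 29 weekday advances by 5 (mod 7) from one leap year to the next four years later (or differs when a century non-leap intervenes).
Leap-day weekdays: 2028:Tue✓ 2032:Sun 2036:Fri 2040:Wed 2044:Mon 2048:Sat 2052:Thu 2056:Tue✓ 2060:Sun 2064:Fri
Tuesday: 2028, 2056 → 2.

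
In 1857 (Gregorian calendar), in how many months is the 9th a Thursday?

Check the 9th of each month of 1857: Jan 9: Fri, Feb 9: Mon, Mar 9: Mon, Apr 9: Thu, May 9: Sat, Jun 9: Tue, Jul 9: Thu, Aug 9: Sun, Sep 9: Wed, Oct 9: Fri, Nov 9: Mon, Dec 9: Wed.
Thursday occurs in April, July — 2 months.

2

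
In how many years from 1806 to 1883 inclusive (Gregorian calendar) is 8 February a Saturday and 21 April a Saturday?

0

Check each year's weekday for 8 February and 21 April:
  1806: Sat/Mon  1807: Sun/Tue  1808: Mon/Thu  1809: Wed/Fri  1810: Thu/Sat  1811: Fri/Sun  1812: Sat/Tue  1813: Mon/Wed  1814: Tue/Thu  1815: Wed/Fri  1816: Thu/Sun  1817: Sat/Mon  1818: Sun/Tue  1819: Mon/Wed  …(50 more)…  1870: Tue/Thu  1871: Wed/Fri  1872: Thu/Sun  1873: Sat/Mon  1874: Sun/Tue  1875: Mon/Wed  1876: Tue/Fri  1877: Thu/Sat  1878: Fri/Sun  1879: Sat/Mon  1880: Sun/Wed  1881: Tue/Thu  1882: Wed/Fri  1883: Thu/Sat
Both conditions hold in: no year — 0.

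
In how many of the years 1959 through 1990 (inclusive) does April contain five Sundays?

April has 30 days; it has five Sundays when Sunday falls among the first (month-length − 28) days — i.e. when April 1 is one of Sunday/Saturday.
April 1 by year: 1959:Wed 1960:Fri 1961:Sat✓ 1962:Sun✓ 1963:Mon 1964:Wed 1965:Thu 1966:Fri 1967:Sat✓ 1968:Mon 1969:Tue 1970:Wed 1971:Thu 1972:Sat✓ 1973:Sun✓ 1974:Mon 1975:Tue 1976:Thu 1977:Fri 1978:Sat✓ 1979:Sun✓ 1980:Tue 1981:Wed 1982:Thu 1983:Fri 1984:Sun✓ 1985:Mon 1986:Tue 1987:Wed 1988:Fri 1989:Sat✓ 1990:Sun✓
Years with five Sundays: 1961, 1962, 1967, 1972, 1973, 1978, 1979, 1984, 1989, 1990 → 10.

10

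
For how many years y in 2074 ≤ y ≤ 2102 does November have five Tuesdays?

November has 30 days; it has five Tuesdays when Tuesday falls among the first (month-length − 28) days — i.e. when November 1 is one of Tuesday/Monday.
November 1 by year: 2074:Thu 2075:Fri 2076:Sun 2077:Mon✓ 2078:Tue✓ 2079:Wed 2080:Fri 2081:Sat 2082:Sun 2083:Mon✓ 2084:Wed 2085:Thu 2086:Fri 2087:Sat 2088:Mon✓ 2089:Tue✓ 2090:Wed 2091:Thu 2092:Sat 2093:Sun 2094:Mon✓ 2095:Tue✓ 2096:Thu 2097:Fri 2098:Sat 2099:Sun 2100:Mon✓ 2101:Tue✓ 2102:Wed
Years with five Tuesdays: 2077, 2078, 2083, 2088, 2089, 2094, 2095, 2100, 2101 → 9.

9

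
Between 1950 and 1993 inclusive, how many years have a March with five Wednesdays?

18

March has 31 days; it has five Wednesdays when Wednesday falls among the first (month-length − 28) days — i.e. when March 1 is one of Wednesday/Tuesday/Monday.
March 1 by year: 1950:Wed✓ 1951:Thu 1952:Sat 1953:Sun 1954:Mon✓ 1955:Tue✓ 1956:Thu 1957:Fri 1958:Sat 1959:Sun 1960:Tue✓ 1961:Wed✓ 1962:Thu 1963:Fri 1964:Sun …(14 more)… 1979:Thu 1980:Sat 1981:Sun 1982:Mon✓ 1983:Tue✓ 1984:Thu 1985:Fri 1986:Sat 1987:Sun 1988:Tue✓ 1989:Wed✓ 1990:Thu 1991:Fri 1992:Sun 1993:Mon✓
Years with five Wednesdays: 1950, 1954, 1955, 1960, 1961, 1965, 1966, 1967, 1971, 1972, 1976, 1977, 1978, 1982, 1983, 1988, 1989, 1993 → 18.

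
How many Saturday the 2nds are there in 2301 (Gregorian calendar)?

3

Check the 2nd of each month of 2301: Jan 2: Wed, Feb 2: Sat, Mar 2: Sat, Apr 2: Tue, May 2: Thu, Jun 2: Sun, Jul 2: Tue, Aug 2: Fri, Sep 2: Mon, Oct 2: Wed, Nov 2: Sat, Dec 2: Mon.
Saturday occurs in February, March, November — 3 months.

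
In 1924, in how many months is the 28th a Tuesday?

1

Check the 28th of each month of 1924: Jan 28: Mon, Feb 28: Thu, Mar 28: Fri, Apr 28: Mon, May 28: Wed, Jun 28: Sat, Jul 28: Mon, Aug 28: Thu, Sep 28: Sun, Oct 28: Tue, Nov 28: Fri, Dec 28: Sun.
Tuesday occurs in October — 1 month.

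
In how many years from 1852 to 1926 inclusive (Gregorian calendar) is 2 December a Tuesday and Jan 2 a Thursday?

7

Check each year's weekday for 2 December and Jan 2:
  1852: Thu/Fri  1853: Fri/Sun  1854: Sat/Mon  1855: Sun/Tue  1856: Tue/Wed  1857: Wed/Fri  1858: Thu/Sat  1859: Fri/Sun  1860: Sun/Mon  1861: Mon/Wed  1862: Tue/Thu ✓  1863: Wed/Fri  1864: Fri/Sat  1865: Sat/Mon  …(47 more)…  1913: Tue/Thu ✓  1914: Wed/Fri  1915: Thu/Sat  1916: Sat/Sun  1917: Sun/Tue  1918: Mon/Wed  1919: Tue/Thu ✓  1920: Thu/Fri  1921: Fri/Sun  1922: Sat/Mon  1923: Sun/Tue  1924: Tue/Wed  1925: Wed/Fri  1926: Thu/Sat
Both conditions hold in: 1862, 1873, 1879, 1890, 1902, 1913, 1919 — 7.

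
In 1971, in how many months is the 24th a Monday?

Check the 24th of each month of 1971: Jan 24: Sun, Feb 24: Wed, Mar 24: Wed, Apr 24: Sat, May 24: Mon, Jun 24: Thu, Jul 24: Sat, Aug 24: Tue, Sep 24: Fri, Oct 24: Sun, Nov 24: Wed, Dec 24: Fri.
Monday occurs in May — 1 month.

1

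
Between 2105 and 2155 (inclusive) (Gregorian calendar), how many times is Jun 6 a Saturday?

8

Track Jun 6's weekday year by year (advancing +1, or +2 across a Feb 29):
  2105: Sat ✓  2106: Sun (+1)  2107: Mon (+1)  2108: Wed (+2)  2109: Thu (+1)
  2110: Fri (+1)  2111: Sat (+1) ✓  2112: Mon (+2)  2113: Tue (+1)  2114: Wed (+1)
  2115: Thu (+1)  2116: Sat (+2) ✓  2117: Sun (+1)  2118: Mon (+1)  … (23 more years) …
  2142: Wed (+1)  2143: Thu (+1)  2144: Sat (+2) ✓  2145: Sun (+1)  2146: Mon (+1)
  2147: Tue (+1)  2148: Thu (+2)  2149: Fri (+1)  2150: Sat (+1) ✓  2151: Sun (+1)
  2152: Tue (+2)  2153: Wed (+1)  2154: Thu (+1)  2155: Fri (+1)
Saturday years: 2105, 2111, 2116, 2122, 2133, 2139, 2144, 2150 — 8 in total.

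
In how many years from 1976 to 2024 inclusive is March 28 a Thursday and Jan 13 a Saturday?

Check each year's weekday for March 28 and Jan 13:
  1976: Sun/Tue  1977: Mon/Thu  1978: Tue/Fri  1979: Wed/Sat  1980: Fri/Sun  1981: Sat/Tue  1982: Sun/Wed  1983: Mon/Thu  1984: Wed/Fri  1985: Thu/Sun  1986: Fri/Mon  1987: Sat/Tue  1988: Mon/Wed  1989: Tue/Fri  …(21 more)…  2011: Mon/Thu  2012: Wed/Fri  2013: Thu/Sun  2014: Fri/Mon  2015: Sat/Tue  2016: Mon/Wed  2017: Tue/Fri  2018: Wed/Sat  2019: Thu/Sun  2020: Sat/Mon  2021: Sun/Wed  2022: Mon/Thu  2023: Tue/Fri  2024: Thu/Sat ✓
Both conditions hold in: 1996, 2024 — 2.

2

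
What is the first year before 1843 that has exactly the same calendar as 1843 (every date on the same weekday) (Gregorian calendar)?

Two years share a calendar iff Jan 1 falls on the same weekday and both are leap or both are common. 1843: Jan 1 is Sunday, common year.
1842: Jan 1 Saturday, common
1841: Jan 1 Friday, common
1840: Jan 1 Wednesday, leap
1839: Jan 1 Tuesday, common
1838: Jan 1 Monday, common
1837: Jan 1 Sunday, common
1837 matches on both conditions.

1837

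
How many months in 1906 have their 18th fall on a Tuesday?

Check the 18th of each month of 1906: Jan 18: Thu, Feb 18: Sun, Mar 18: Sun, Apr 18: Wed, May 18: Fri, Jun 18: Mon, Jul 18: Wed, Aug 18: Sat, Sep 18: Tue, Oct 18: Thu, Nov 18: Sun, Dec 18: Tue.
Tuesday occurs in September, December — 2 months.

2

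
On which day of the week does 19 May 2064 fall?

Monday

January 1, 2064 is a Tuesday.
May 19 is day 140 of the year, i.e. 139 days after Jan 1.
139 mod 7 = 6, so advance 6 weekdays from Tuesday: Monday.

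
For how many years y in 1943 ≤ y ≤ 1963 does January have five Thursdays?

9

January has 31 days; it has five Thursdays when Thursday falls among the first (month-length − 28) days — i.e. when January 1 is one of Thursday/Wednesday/Tuesday.
January 1 by year: 1943:Fri 1944:Sat 1945:Mon 1946:Tue✓ 1947:Wed✓ 1948:Thu✓ 1949:Sat 1950:Sun 1951:Mon 1952:Tue✓ 1953:Thu✓ 1954:Fri 1955:Sat 1956:Sun 1957:Tue✓ 1958:Wed✓ 1959:Thu✓ 1960:Fri 1961:Sun 1962:Mon 1963:Tue✓
Years with five Thursdays: 1946, 1947, 1948, 1952, 1953, 1957, 1958, 1959, 1963 → 9.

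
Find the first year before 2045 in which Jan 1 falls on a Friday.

2044

Jan 1 advances by 2 weekdays after a leap year and by 1 after a common year.
2045: Jan 1 is Sunday.
2044: Friday (leap)
2044 begins on a Friday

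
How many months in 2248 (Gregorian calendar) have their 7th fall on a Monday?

Check the 7th of each month of 2248: Jan 7: Fri, Feb 7: Mon, Mar 7: Tue, Apr 7: Fri, May 7: Sun, Jun 7: Wed, Jul 7: Fri, Aug 7: Mon, Sep 7: Thu, Oct 7: Sat, Nov 7: Tue, Dec 7: Thu.
Monday occurs in February, August — 2 months.

2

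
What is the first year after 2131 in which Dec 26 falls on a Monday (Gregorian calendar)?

2135

From one year to the next, a fixed date's weekday advances by 1, or by 2 when a Feb 29 lies between the two dates.
2131: December 26 is Wednesday.
2132: Friday (+2)
2133: Saturday (+1)
2134: Sunday (+1)
2135: Monday (+1)
Dec 26 falls on a Monday in 2135.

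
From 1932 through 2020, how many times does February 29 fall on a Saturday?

Leap years in 1932–2020: 23 of them.
Feb 29 weekday advances by 5 (mod 7) from one leap year to the next four years later (or differs when a century non-leap intervenes).
Leap-day weekdays: 1932:Mon 1936:Sat✓ 1940:Thu 1944:Tue 1948:Sun 1952:Fri 1956:Wed 1960:Mon 1964:Sat✓ 1968:Thu 1972:Tue 1976:Sun 1980:Fri 1984:Wed 1988:Mon 1992:Sat✓ 1996:Thu 2000:Tue 2004:Sun 2008:Fri 2012:Wed 2016:Mon 2020:Sat✓
Saturday: 1936, 1964, 1992, 2020 → 4.

4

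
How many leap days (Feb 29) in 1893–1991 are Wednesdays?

Leap years in 1893–1991: 23 of them.
Feb 29 weekday advances by 5 (mod 7) from one leap year to the next four years later (or differs when a century non-leap intervenes).
Leap-day weekdays: 1896:Sat 1904:Mon 1908:Sat 1912:Thu 1916:Tue 1920:Sun 1924:Fri 1928:Wed✓ 1932:Mon 1936:Sat 1940:Thu 1944:Tue 1948:Sun 1952:Fri 1956:Wed✓ 1960:Mon 1964:Sat 1968:Thu 1972:Tue 1976:Sun 1980:Fri 1984:Wed✓ 1988:Mon
Wednesday: 1928, 1956, 1984 → 3.

3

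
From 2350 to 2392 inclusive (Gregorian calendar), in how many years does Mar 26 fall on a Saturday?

6

Track Mar 26's weekday year by year (advancing +1, or +2 across a Feb 29):
  2350: Sun  2351: Mon (+1)  2352: Wed (+2)  2353: Thu (+1)  2354: Fri (+1)
  2355: Sat (+1) ✓  2356: Mon (+2)  2357: Tue (+1)  2358: Wed (+1)  2359: Thu (+1)
  2360: Sat (+2) ✓  2361: Sun (+1)  2362: Mon (+1)  2363: Tue (+1)  … (15 more years) …
  2379: Mon (+1)  2380: Wed (+2)  2381: Thu (+1)  2382: Fri (+1)  2383: Sat (+1) ✓
  2384: Mon (+2)  2385: Tue (+1)  2386: Wed (+1)  2387: Thu (+1)  2388: Sat (+2) ✓
  2389: Sun (+1)  2390: Mon (+1)  2391: Tue (+1)  2392: Thu (+2)
Saturday years: 2355, 2360, 2366, 2377, 2383, 2388 — 6 in total.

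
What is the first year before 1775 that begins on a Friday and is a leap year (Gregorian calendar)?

Jan 1 advances by 2 weekdays after a leap year and by 1 after a common year.
1775: Jan 1 is Sunday.
1774: Saturday
1773: Friday
1772: Wednesday (leap)
1771: Tuesday
1770: Monday
1769: Sunday
1768: Friday (leap)
1768 begins on a Friday and is a leap year.

1768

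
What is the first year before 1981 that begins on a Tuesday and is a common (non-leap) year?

Jan 1 advances by 2 weekdays after a leap year and by 1 after a common year.
1981: Jan 1 is Thursday.
1980: Tuesday (leap)
1979: Monday
1978: Sunday
1977: Saturday
1976: Thursday (leap)
1975: Wednesday
1974: Tuesday
1974 begins on a Tuesday and is a common year.

1974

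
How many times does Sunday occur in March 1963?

March 1963 has 31 days and begins on Friday.
The first Sunday is March 3.
Sundays fall on 3, 10, 17, 24, 31 — that's 5.

5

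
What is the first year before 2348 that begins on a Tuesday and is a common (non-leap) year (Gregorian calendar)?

Jan 1 advances by 2 weekdays after a leap year and by 1 after a common year.
2348: Jan 1 is Thursday (leap).
2347: Wednesday
2346: Tuesday
2346 begins on a Tuesday and is a common year.

2346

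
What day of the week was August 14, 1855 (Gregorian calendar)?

Tuesday

January 1, 1855 is a Monday.
August 14 is day 226 of the year, i.e. 225 days after Jan 1.
225 mod 7 = 1, so advance 1 weekday from Monday: Tuesday.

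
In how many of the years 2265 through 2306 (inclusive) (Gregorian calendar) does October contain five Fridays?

October has 31 days; it has five Fridays when Friday falls among the first (month-length − 28) days — i.e. when October 1 is one of Friday/Thursday/Wednesday.
October 1 by year: 2265:Sun 2266:Mon 2267:Tue 2268:Thu✓ 2269:Fri✓ 2270:Sat 2271:Sun 2272:Tue 2273:Wed✓ 2274:Thu✓ 2275:Fri✓ 2276:Sun 2277:Mon 2278:Tue 2279:Wed✓ …(12 more)… 2292:Sat 2293:Sun 2294:Mon 2295:Tue 2296:Thu✓ 2297:Fri✓ 2298:Sat 2299:Sun 2300:Mon 2301:Tue 2302:Wed✓ 2303:Thu✓ 2304:Sat 2305:Sun 2306:Mon
Years with five Fridays: 2268, 2269, 2273, 2274, 2275, 2279, 2280, 2284, 2285, 2286, 2290, 2291, 2296, 2297, 2302, 2303 → 16.

16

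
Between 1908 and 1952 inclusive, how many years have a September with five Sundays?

12

September has 30 days; it has five Sundays when Sunday falls among the first (month-length − 28) days — i.e. when September 1 is one of Sunday/Saturday.
September 1 by year: 1908:Tue 1909:Wed 1910:Thu 1911:Fri 1912:Sun✓ 1913:Mon 1914:Tue 1915:Wed 1916:Fri 1917:Sat✓ 1918:Sun✓ 1919:Mon 1920:Wed 1921:Thu 1922:Fri …(15 more)… 1938:Thu 1939:Fri 1940:Sun✓ 1941:Mon 1942:Tue 1943:Wed 1944:Fri 1945:Sat✓ 1946:Sun✓ 1947:Mon 1948:Wed 1949:Thu 1950:Fri 1951:Sat✓ 1952:Mon
Years with five Sundays: 1912, 1917, 1918, 1923, 1928, 1929, 1934, 1935, 1940, 1945, 1946, 1951 → 12.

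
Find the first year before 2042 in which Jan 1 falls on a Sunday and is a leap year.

2040

Jan 1 advances by 2 weekdays after a leap year and by 1 after a common year.
2042: Jan 1 is Wednesday.
2041: Tuesday
2040: Sunday (leap)
2040 begins on a Sunday and is a leap year.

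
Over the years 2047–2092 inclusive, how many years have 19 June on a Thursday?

Track 19 June's weekday year by year (advancing +1, or +2 across a Feb 29):
  2047: Wed  2048: Fri (+2)  2049: Sat (+1)  2050: Sun (+1)  2051: Mon (+1)
  2052: Wed (+2)  2053: Thu (+1) ✓  2054: Fri (+1)  2055: Sat (+1)  2056: Mon (+2)
  2057: Tue (+1)  2058: Wed (+1)  2059: Thu (+1) ✓  2060: Sat (+2)  … (18 more years) …
  2079: Mon (+1)  2080: Wed (+2)  2081: Thu (+1) ✓  2082: Fri (+1)  2083: Sat (+1)
  2084: Mon (+2)  2085: Tue (+1)  2086: Wed (+1)  2087: Thu (+1) ✓  2088: Sat (+2)
  2089: Sun (+1)  2090: Mon (+1)  2091: Tue (+1)  2092: Thu (+2) ✓
Thursday years: 2053, 2059, 2064, 2070, 2081, 2087, 2092 — 7 in total.

7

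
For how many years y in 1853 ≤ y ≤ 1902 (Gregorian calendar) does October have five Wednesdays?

22

October has 31 days; it has five Wednesdays when Wednesday falls among the first (month-length − 28) days — i.e. when October 1 is one of Wednesday/Tuesday/Monday.
October 1 by year: 1853:Sat 1854:Sun 1855:Mon✓ 1856:Wed✓ 1857:Thu 1858:Fri 1859:Sat 1860:Mon✓ 1861:Tue✓ 1862:Wed✓ 1863:Thu 1864:Sat 1865:Sun 1866:Mon✓ 1867:Tue✓ …(20 more)… 1888:Mon✓ 1889:Tue✓ 1890:Wed✓ 1891:Thu 1892:Sat 1893:Sun 1894:Mon✓ 1895:Tue✓ 1896:Thu 1897:Fri 1898:Sat 1899:Sun 1900:Mon✓ 1901:Tue✓ 1902:Wed✓
Years with five Wednesdays: 1855, 1856, 1860, 1861, 1862, 1866, 1867, 1872, 1873, 1877, 1878, 1879, 1883, 1884, 1888, 1889, 1890, 1894, 1895, 1900, 1901, 1902 → 22.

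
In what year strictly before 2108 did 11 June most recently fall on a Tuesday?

From one year to the next, a fixed date's weekday advances by 1, or by 2 when a Feb 29 lies between the two dates.
2108: June 11 is Monday.
2107: Saturday (−2)
2106: Friday (−1)
2105: Thursday (−1)
2104: Wednesday (−1)
2103: Monday (−2)
2102: Sunday (−1)
2101: Saturday (−1)
2100: Friday (−1)
2099: Thursday (−1)
2098: Wednesday (−1)
2097: Tuesday (−1)
11 June falls on a Tuesday in 2097.

2097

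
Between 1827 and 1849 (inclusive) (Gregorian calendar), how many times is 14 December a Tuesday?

3

Track 14 December's weekday year by year (advancing +1, or +2 across a Feb 29):
  1827: Fri  1828: Sun (+2)  1829: Mon (+1)  1830: Tue (+1) ✓  1831: Wed (+1)
  1832: Fri (+2)  1833: Sat (+1)  1834: Sun (+1)  1835: Mon (+1)  1836: Wed (+2)
  1837: Thu (+1)  1838: Fri (+1)  1839: Sat (+1)  1840: Mon (+2)  1841: Tue (+1) ✓
  1842: Wed (+1)  1843: Thu (+1)  1844: Sat (+2)  1845: Sun (+1)  1846: Mon (+1)
  1847: Tue (+1) ✓  1848: Thu (+2)  1849: Fri (+1)
Tuesday years: 1830, 1841, 1847 — 3 in total.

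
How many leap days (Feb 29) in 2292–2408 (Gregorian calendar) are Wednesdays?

Leap years in 2292–2408: 29 of them.
Feb 29 weekday advances by 5 (mod 7) from one leap year to the next four years later (or differs when a century non-leap intervenes).
Leap-day weekdays: 2292:Mon 2296:Sat 2304:Mon 2308:Sat 2312:Thu 2316:Tue 2320:Sun 2324:Fri 2328:Wed✓ 2332:Mon 2336:Sat 2340:Thu 2344:Tue …(3 more)… 2360:Mon 2364:Sat 2368:Thu 2372:Tue 2376:Sun 2380:Fri 2384:Wed✓ 2388:Mon 2392:Sat 2396:Thu 2400:Tue 2404:Sun 2408:Fri
Wednesday: 2328, 2356, 2384 → 3.

3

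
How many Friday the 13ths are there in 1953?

Check the 13th of each month of 1953: Jan 13: Tue, Feb 13: Fri, Mar 13: Fri, Apr 13: Mon, May 13: Wed, Jun 13: Sat, Jul 13: Mon, Aug 13: Thu, Sep 13: Sun, Oct 13: Tue, Nov 13: Fri, Dec 13: Sun.
Friday occurs in February, March, November — 3 months.

3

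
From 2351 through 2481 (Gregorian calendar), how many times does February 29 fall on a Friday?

5

Leap years in 2351–2481: 33 of them.
Feb 29 weekday advances by 5 (mod 7) from one leap year to the next four years later (or differs when a century non-leap intervenes).
Leap-day weekdays: 2352:Fri✓ 2356:Wed 2360:Mon 2364:Sat 2368:Thu 2372:Tue 2376:Sun 2380:Fri✓ 2384:Wed 2388:Mon 2392:Sat 2396:Thu 2400:Tue …(7 more)… 2432:Sun 2436:Fri✓ 2440:Wed 2444:Mon 2448:Sat 2452:Thu 2456:Tue 2460:Sun 2464:Fri✓ 2468:Wed 2472:Mon 2476:Sat 2480:Thu
Friday: 2352, 2380, 2408, 2436, 2464 → 5.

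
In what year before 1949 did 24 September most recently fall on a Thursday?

1942

From one year to the next, a fixed date's weekday advances by 1, or by 2 when a Feb 29 lies between the two dates.
1949: September 24 is Saturday.
1948: Friday (−1)
1947: Wednesday (−2)
1946: Tuesday (−1)
1945: Monday (−1)
1944: Sunday (−1)
1943: Friday (−2)
1942: Thursday (−1)
24 September falls on a Thursday in 1942.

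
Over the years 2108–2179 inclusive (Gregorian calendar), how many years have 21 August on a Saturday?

10

Track 21 August's weekday year by year (advancing +1, or +2 across a Feb 29):
  2108: Tue  2109: Wed (+1)  2110: Thu (+1)  2111: Fri (+1)  2112: Sun (+2)
  2113: Mon (+1)  2114: Tue (+1)  2115: Wed (+1)  2116: Fri (+2)  2117: Sat (+1) ✓
  2118: Sun (+1)  2119: Mon (+1)  2120: Wed (+2)  2121: Thu (+1)  … (44 more years) …
  2166: Thu (+1)  2167: Fri (+1)  2168: Sun (+2)  2169: Mon (+1)  2170: Tue (+1)
  2171: Wed (+1)  2172: Fri (+2)  2173: Sat (+1) ✓  2174: Sun (+1)  2175: Mon (+1)
  2176: Wed (+2)  2177: Thu (+1)  2178: Fri (+1)  2179: Sat (+1) ✓
Saturday years: 2117, 2123, 2128, 2134, 2145, 2151, 2156, 2162, 2173, 2179 — 10 in total.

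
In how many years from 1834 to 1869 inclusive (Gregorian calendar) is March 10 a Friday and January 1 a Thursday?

Check each year's weekday for March 10 and January 1:
  1834: Mon/Wed  1835: Tue/Thu  1836: Thu/Fri  1837: Fri/Sun  1838: Sat/Mon  1839: Sun/Tue  1840: Tue/Wed  1841: Wed/Fri  1842: Thu/Sat  1843: Fri/Sun  1844: Sun/Mon  1845: Mon/Wed  1846: Tue/Thu  1847: Wed/Fri  …(8 more)…  1856: Mon/Tue  1857: Tue/Thu  1858: Wed/Fri  1859: Thu/Sat  1860: Sat/Sun  1861: Sun/Tue  1862: Mon/Wed  1863: Tue/Thu  1864: Thu/Fri  1865: Fri/Sun  1866: Sat/Mon  1867: Sun/Tue  1868: Tue/Wed  1869: Wed/Fri
Both conditions hold in: no year — 0.

0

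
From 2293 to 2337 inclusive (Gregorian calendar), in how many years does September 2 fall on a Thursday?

Track September 2's weekday year by year (advancing +1, or +2 across a Feb 29):
  2293: Sat  2294: Sun (+1)  2295: Mon (+1)  2296: Wed (+2)  2297: Thu (+1) ✓
  2298: Fri (+1)  2299: Sat (+1)  2300: Sun (+1)  2301: Mon (+1)  2302: Tue (+1)
  2303: Wed (+1)  2304: Fri (+2)  2305: Sat (+1)  2306: Sun (+1)  … (17 more years) …
  2324: Tue (+2)  2325: Wed (+1)  2326: Thu (+1) ✓  2327: Fri (+1)  2328: Sun (+2)
  2329: Mon (+1)  2330: Tue (+1)  2331: Wed (+1)  2332: Fri (+2)  2333: Sat (+1)
  2334: Sun (+1)  2335: Mon (+1)  2336: Wed (+2)  2337: Thu (+1) ✓
Thursday years: 2297, 2309, 2315, 2320, 2326, 2337 — 6 in total.

6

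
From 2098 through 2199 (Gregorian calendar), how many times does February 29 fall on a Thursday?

3

Leap years in 2098–2199: 24 of them.
Feb 29 weekday advances by 5 (mod 7) from one leap year to the next four years later (or differs when a century non-leap intervenes).
Leap-day weekdays: 2104:Fri 2108:Wed 2112:Mon 2116:Sat 2120:Thu✓ 2124:Tue 2128:Sun 2132:Fri 2136:Wed 2140:Mon 2144:Sat 2148:Thu✓ 2152:Tue 2156:Sun 2160:Fri 2164:Wed 2168:Mon 2172:Sat 2176:Thu✓ 2180:Tue 2184:Sun 2188:Fri 2192:Wed 2196:Mon
Thursday: 2120, 2148, 2176 → 3.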